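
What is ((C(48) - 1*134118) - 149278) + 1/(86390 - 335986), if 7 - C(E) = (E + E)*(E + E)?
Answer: -73033037581/249596 ≈ -2.9261e+5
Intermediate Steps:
C(E) = 7 - 4*E² (C(E) = 7 - (E + E)*(E + E) = 7 - 2*E*2*E = 7 - 4*E²)
((C(48) - 1*134118) - 149278) + 1/(86390 - 335986) = (((7 - 4*48²) - 1*134118) - 149278) + 1/(86390 - 335986) = (((7 - 4*2304) - 134118) - 149278) + 1/(-249596) = (((7 - 9216) - 134118) - 149278) - 1/249596 = ((-9209 - 134118) - 149278) - 1/249596 = (-143327 - 149278) - 1/249596 = -292605 - 1/249596 = -73033037581/249596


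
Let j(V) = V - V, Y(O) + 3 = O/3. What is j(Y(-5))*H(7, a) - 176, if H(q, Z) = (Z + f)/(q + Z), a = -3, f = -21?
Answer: -176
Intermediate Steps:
Y(O) = -3 + O/3
H(q, Z) = (-21 + Z)/(Z + q) (H(q, Z) = (Z - 21)/(q + Z) = (-21 + Z)/(Z + q))
j(V) = 0
j(Y(-5))*H(7, a) - 176 = 0*((-21 - 3)/(-3 + 7)) - 176 = 0*(-24/4) - 176 = 0*((1/4)*(-24)) - 176 = 0*(-6) - 176 = 0 - 176 = -176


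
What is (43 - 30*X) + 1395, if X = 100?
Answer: -1562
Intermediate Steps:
(43 - 30*X) + 1395 = (43 - 30*100) + 1395 = (43 - 3000) + 1395 = -2957 + 1395 = -1562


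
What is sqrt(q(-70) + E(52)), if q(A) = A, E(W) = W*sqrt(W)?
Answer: sqrt(-70 + 104*sqrt(13)) ≈ 17.464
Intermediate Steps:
E(W) = W**(3/2)
sqrt(q(-70) + E(52)) = sqrt(-70 + 52**(3/2)) = sqrt(-70 + 104*sqrt(13))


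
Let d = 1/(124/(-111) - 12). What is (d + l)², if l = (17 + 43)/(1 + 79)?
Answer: 962361/2119936 ≈ 0.45396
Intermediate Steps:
l = ¾ (l = 60/80 = 60*(1/80) = ¾ ≈ 0.75000)
d = -111/1456 (d = 1/(124*(-1/111) - 12) = 1/(-124/111 - 12) = 1/(-1456/111) = -111/1456 ≈ -0.076236)
(d + l)² = (-111/1456 + ¾)² = (981/1456)² = 962361/2119936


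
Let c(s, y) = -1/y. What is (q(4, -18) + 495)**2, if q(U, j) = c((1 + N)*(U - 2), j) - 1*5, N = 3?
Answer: 77810041/324 ≈ 2.4015e+5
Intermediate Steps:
q(U, j) = -5 - 1/j (q(U, j) = -1/j - 1*5 = -1/j - 5 = -5 - 1/j)
(q(4, -18) + 495)**2 = ((-5 - 1/(-18)) + 495)**2 = ((-5 - 1*(-1/18)) + 495)**2 = ((-5 + 1/18) + 495)**2 = (-89/18 + 495)**2 = (8821/18)**2 = 77810041/324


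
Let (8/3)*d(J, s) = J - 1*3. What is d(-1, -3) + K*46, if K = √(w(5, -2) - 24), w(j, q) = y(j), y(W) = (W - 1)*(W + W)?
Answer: 365/2 ≈ 182.50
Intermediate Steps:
y(W) = 2*W*(-1 + W) (y(W) = (-1 + W)*(2*W) = 2*W*(-1 + W))
w(j, q) = 2*j*(-1 + j)
d(J, s) = -9/8 + 3*J/8 (d(J, s) = 3*(J - 1*3)/8 = 3*(J - 3)/8 = 3*(-3 + J)/8 = -9/8 + 3*J/8)
K = 4 (K = √(2*5*(-1 + 5) - 24) = √(2*5*4 - 24) = √(40 - 24) = √16 = 4)
d(-1, -3) + K*46 = (-9/8 + (3/8)*(-1)) + 4*46 = (-9/8 - 3/8) + 184 = -3/2 + 184 = 365/2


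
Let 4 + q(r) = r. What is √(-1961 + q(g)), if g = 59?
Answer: I*√1906 ≈ 43.658*I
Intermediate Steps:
q(r) = -4 + r
√(-1961 + q(g)) = √(-1961 + (-4 + 59)) = √(-1961 + 55) = √(-1906) = I*√1906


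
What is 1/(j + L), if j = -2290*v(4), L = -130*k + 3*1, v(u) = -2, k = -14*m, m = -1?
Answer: 1/2763 ≈ 0.00036193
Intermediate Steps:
k = 14 (k = -14*(-1) = 14)
L = -1817 (L = -130*14 + 3*1 = -1820 + 3 = -1817)
j = 4580 (j = -2290*(-2) = 4580)
1/(j + L) = 1/(4580 - 1817) = 1/2763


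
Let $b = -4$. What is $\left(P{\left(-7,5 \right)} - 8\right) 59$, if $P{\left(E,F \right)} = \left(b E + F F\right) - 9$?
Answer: $2124$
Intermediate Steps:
$P{\left(E,F \right)} = -9 + F^{2} - 4 E$ ($P{\left(E,F \right)} = \left(- 4 E + F F\right) - 9 = \left(- 4 E + F^{2}\right) - 9 = \left(F^{2} - 4 E\right) - 9 = -9 + F^{2} - 4 E$)
$\left(P{\left(-7,5 \right)} - 8\right) 59 = \left(\left(-9 + 5^{2} - -28\right) - 8\right) 59 = \left(\left(-9 + 25 + 28\right) - 8\right) 59 = \left(44 - 8\right) 59 = 36 \cdot 59 = 2124$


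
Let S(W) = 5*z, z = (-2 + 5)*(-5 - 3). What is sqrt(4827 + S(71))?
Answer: 3*sqrt(523) ≈ 68.608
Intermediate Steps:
z = -24 (z = 3*(-8) = -24)
S(W) = -120 (S(W) = 5*(-24) = -120)
sqrt(4827 + S(71)) = sqrt(4827 - 120) = sqrt(4707) = 3*sqrt(523)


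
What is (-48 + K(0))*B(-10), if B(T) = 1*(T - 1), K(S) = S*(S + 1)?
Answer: 528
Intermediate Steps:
K(S) = S*(1 + S)
B(T) = -1 + T (B(T) = 1*(-1 + T) = -1 + T)
(-48 + K(0))*B(-10) = (-48 + 0*(1 + 0))*(-1 - 10) = (-48 + 0*1)*(-11) = (-48 + 0)*(-11) = -48*(-11) = 528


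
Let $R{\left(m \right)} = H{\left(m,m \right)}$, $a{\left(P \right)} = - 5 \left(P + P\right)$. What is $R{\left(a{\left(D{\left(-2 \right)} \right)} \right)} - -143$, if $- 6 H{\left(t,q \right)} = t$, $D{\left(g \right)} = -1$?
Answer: $\frac{424}{3} \approx 141.33$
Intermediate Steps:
$a{\left(P \right)} = - 10 P$ ($a{\left(P \right)} = - 5 \cdot 2 P = - 10 P$)
$H{\left(t,q \right)} = - \frac{t}{6}$
$R{\left(m \right)} = - \frac{m}{6}$
$R{\left(a{\left(D{\left(-2 \right)} \right)} \right)} - -143 = - \frac{\left(-10\right) \left(-1\right)}{6} - -143 = \left(- \frac{1}{6}\right) 10 + 143 = - \frac{5}{3} + 143 = \frac{424}{3}$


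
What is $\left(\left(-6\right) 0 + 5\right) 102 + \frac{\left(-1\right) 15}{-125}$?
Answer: $\frac{12753}{25} \approx 510.12$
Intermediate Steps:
$\left(\left(-6\right) 0 + 5\right) 102 + \frac{\left(-1\right) 15}{-125} = \left(0 + 5\right) 102 - - \frac{3}{25} = 5 \cdot 102 + \frac{3}{25} = 510 + \frac{3}{25} = \frac{12753}{25}$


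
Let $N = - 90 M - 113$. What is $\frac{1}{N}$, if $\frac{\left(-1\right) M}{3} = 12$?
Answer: $\frac{1}{3127} \approx 0.0003198$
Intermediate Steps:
$M = -36$ ($M = \left(-3\right) 12 = -36$)
$N = 3127$ ($N = \left(-90\right) \left(-36\right) - 113 = 3240 - 113 = 3127$)
$\frac{1}{N} = \frac{1}{3127}$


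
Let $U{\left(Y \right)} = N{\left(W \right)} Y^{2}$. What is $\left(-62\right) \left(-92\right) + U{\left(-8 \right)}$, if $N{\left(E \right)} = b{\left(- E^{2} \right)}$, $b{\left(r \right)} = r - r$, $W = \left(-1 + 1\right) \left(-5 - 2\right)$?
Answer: $5704$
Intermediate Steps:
$W = 0$ ($W = 0 \left(-7\right) = 0$)
$b{\left(r \right)} = 0$
$N{\left(E \right)} = 0$
$U{\left(Y \right)} = 0$ ($U{\left(Y \right)} = 0 Y^{2} = 0$)
$\left(-62\right) \left(-92\right) + U{\left(-8 \right)} = \left(-62\right) \left(-92\right) + 0 = 5704 + 0 = 5704$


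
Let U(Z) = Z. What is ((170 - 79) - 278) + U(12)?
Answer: -175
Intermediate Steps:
((170 - 79) - 278) + U(12) = ((170 - 79) - 278) + 12 = (91 - 278) + 12 = -187 + 12 = -175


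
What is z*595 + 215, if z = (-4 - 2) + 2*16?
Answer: 15685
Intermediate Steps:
z = 26 (z = -6 + 32 = 26)
z*595 + 215 = 26*595 + 215 = 15470 + 215 = 15685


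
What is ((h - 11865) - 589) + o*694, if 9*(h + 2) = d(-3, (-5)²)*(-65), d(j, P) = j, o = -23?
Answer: -85189/3 ≈ -28396.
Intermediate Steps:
h = 59/3 (h = -2 + (-3*(-65))/9 = -2 + (⅑)*195 = -2 + 65/3 = 59/3 ≈ 19.667)
((h - 11865) - 589) + o*694 = ((59/3 - 11865) - 589) - 23*694 = (-35536/3 - 589) - 15962 = -37303/3 - 15962 = -85189/3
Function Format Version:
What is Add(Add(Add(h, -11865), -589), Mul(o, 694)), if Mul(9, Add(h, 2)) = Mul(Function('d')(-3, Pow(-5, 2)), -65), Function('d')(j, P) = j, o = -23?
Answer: Rational(-85189, 3) ≈ -28396.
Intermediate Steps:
h = Rational(59, 3) (h = Add(-2, Mul(Rational(1, 9), Mul(-3, -65))) = Add(-2, Mul(Rational(1, 9), 195)) = Add(-2, Rational(65, 3)) = Rational(59, 3) ≈ 19.667)
Add(Add(Add(h, -11865), -589), Mul(o, 694)) = Add(Add(Add(Rational(59, 3), -11865), -589), Mul(-23, 694)) = Add(Add(Rational(-35536, 3), -589), -15962) = Add(Rational(-37303, 3), -15962) = Rational(-85189, 3)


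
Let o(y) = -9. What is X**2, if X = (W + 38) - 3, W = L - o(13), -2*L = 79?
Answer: 81/4 ≈ 20.250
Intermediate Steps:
L = -79/2 (L = -1/2*79 = -79/2 ≈ -39.500)
W = -61/2 (W = -79/2 - 1*(-9) = -79/2 + 9 = -61/2 ≈ -30.500)
X = 9/2 (X = (-61/2 + 38) - 3 = 15/2 - 3 = 9/2 ≈ 4.5000)
X**2 = (9/2)**2 = 81/4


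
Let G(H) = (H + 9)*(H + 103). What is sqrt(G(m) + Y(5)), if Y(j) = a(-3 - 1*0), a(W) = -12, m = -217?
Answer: 10*sqrt(237) ≈ 153.95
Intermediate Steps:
Y(j) = -12
G(H) = (9 + H)*(103 + H)
sqrt(G(m) + Y(5)) = sqrt((927 + (-217)**2 + 112*(-217)) - 12) = sqrt((927 + 47089 - 24304) - 12) = sqrt(23712 - 12) = sqrt(23700) = 10*sqrt(237)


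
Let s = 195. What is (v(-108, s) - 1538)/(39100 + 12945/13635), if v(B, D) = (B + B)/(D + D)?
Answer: -90905454/2310279595 ≈ -0.039348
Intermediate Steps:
v(B, D) = B/D (v(B, D) = (2*B)/((2*D)) = (2*B)*(1/(2*D)) = B/D)
(v(-108, s) - 1538)/(39100 + 12945/13635) = (-108/195 - 1538)/(39100 + 12945/13635) = (-108*1/195 - 1538)/(39100 + 12945*(1/13635)) = (-36/65 - 1538)/(39100 + 863/909) = -100006/(65*35542763/909) = -100006/65*909/35542763 = -90905454/2310279595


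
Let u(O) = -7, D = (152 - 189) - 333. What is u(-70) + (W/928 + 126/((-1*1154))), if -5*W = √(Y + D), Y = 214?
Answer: -4102/577 - I*√39/2320 ≈ -7.1092 - 0.0026918*I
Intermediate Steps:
D = -370 (D = -37 - 333 = -370)
W = -2*I*√39/5 (W = -√(214 - 370)/5 = -2*I*√39/5 ≈ -2.498*I)
u(-70) + (W/928 + 126/((-1*1154))) = -7 + (-2*I*√39/5/928 + 126/((-1*1154))) = -7 + (-2*I*√39/5*(1/928) + 126/(-1154)) = -7 + (-I*√39/2320 + 126*(-1/1154)) = -7 + (-I*√39/2320 - 63/577) = -7 + (-63/577 - I*√39/2320) = -4102/577 - I*√39/2320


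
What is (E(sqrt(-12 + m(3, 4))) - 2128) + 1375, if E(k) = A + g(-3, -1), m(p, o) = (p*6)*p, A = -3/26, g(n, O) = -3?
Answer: -19659/26 ≈ -756.12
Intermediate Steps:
A = -3/26 (A = -3*1/26 = -3/26 ≈ -0.11538)
m(p, o) = 6*p**2 (m(p, o) = (6*p)*p = 6*p**2)
E(k) = -81/26 (E(k) = -3/26 - 3 = -81/26)
(E(sqrt(-12 + m(3, 4))) - 2128) + 1375 = (-81/26 - 2128) + 1375 = -55409/26 + 1375 = -19659/26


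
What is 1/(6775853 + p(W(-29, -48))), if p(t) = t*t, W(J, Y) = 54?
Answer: 1/6778769 ≈ 1.4752e-7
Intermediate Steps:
p(t) = t²
1/(6775853 + p(W(-29, -48))) = 1/(6775853 + 54²) = 1/(6775853 + 2916) = 1/6778769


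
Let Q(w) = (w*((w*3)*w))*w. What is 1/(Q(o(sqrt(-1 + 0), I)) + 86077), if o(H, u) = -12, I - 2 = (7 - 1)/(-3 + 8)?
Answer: 1/148285 ≈ 6.7438e-6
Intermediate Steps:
I = 16/5 (I = 2 + (7 - 1)/(-3 + 8) = 2 + 6/5 = 16/5 ≈ 3.2000)
Q(w) = 3*w**4 (Q(w) = (w*((3*w)*w))*w = (w*(3*w**2))*w = (3*w**3)*w = 3*w**4)
1/(Q(o(sqrt(-1 + 0), I)) + 86077) = 1/(3*(-12)**4 + 86077) = 1/(3*20736 + 86077) = 1/(62208 + 86077) = 1/148285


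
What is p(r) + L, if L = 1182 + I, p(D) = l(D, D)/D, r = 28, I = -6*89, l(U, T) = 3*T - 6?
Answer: 9111/14 ≈ 650.79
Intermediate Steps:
l(U, T) = -6 + 3*T
I = -534
p(D) = (-6 + 3*D)/D
L = 648 (L = 1182 - 534 = 648)
p(r) + L = (3 - 6/28) + 648 = (3 - 6*1/28) + 648 = (3 - 3/14) + 648 = 39/14 + 648 = 9111/14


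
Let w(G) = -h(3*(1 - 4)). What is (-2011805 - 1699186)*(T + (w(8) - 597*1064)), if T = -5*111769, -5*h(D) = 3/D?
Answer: 22155600919612/5 ≈ 4.4311e+12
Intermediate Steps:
h(D) = -3/(5*D)
T = -558845
w(G) = -1/15 (w(G) = -(-3)/(5*(3*(1 - 4))) = -(-3)/(5*(3*(-3))) = -(-3)/(5*(-9)) = -(-3)*(-1)/(5*9) = -1*1/15 = -1/15)
(-2011805 - 1699186)*(T + (w(8) - 597*1064)) = (-2011805 - 1699186)*(-558845 + (-1/15 - 597*1064)) = -3710991*(-558845 + (-1/15 - 635208)) = -3710991*(-558845 - 9528121/15) = -3710991*(-17910796/15) = 22155600919612/5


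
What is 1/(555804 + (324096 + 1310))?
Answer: 1/881210 ≈ 1.1348e-6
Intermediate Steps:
1/(555804 + (324096 + 1310)) = 1/(555804 + 325406) = 1/881210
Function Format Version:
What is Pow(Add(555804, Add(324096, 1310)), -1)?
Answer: Rational(1, 881210) ≈ 1.1348e-6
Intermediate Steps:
Pow(Add(555804, Add(324096, 1310)), -1) = Pow(Add(555804, 325406), -1) = Pow(881210, -1) = Rational(1, 881210)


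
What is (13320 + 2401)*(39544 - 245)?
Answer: 617819579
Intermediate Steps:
(13320 + 2401)*(39544 - 245) = 15721*39299 = 617819579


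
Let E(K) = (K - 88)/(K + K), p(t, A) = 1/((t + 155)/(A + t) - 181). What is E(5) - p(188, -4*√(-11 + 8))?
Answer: -13463640117/1623216790 + 196*I*√3/162321679 ≈ -8.2944 + 2.0914e-6*I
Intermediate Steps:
p(t, A) = 1/(-181 + (155 + t)/(A + t)) (p(t, A) = 1/((155 + t)/(A + t) - 181) = 1/(-181 + (155 + t)/(A + t)))
E(K) = (-88 + K)/(2*K) (E(K) = (-88 + K)/((2*K)) = (-88 + K)*(1/(2*K)) = (-88 + K)/(2*K))
E(5) - p(188, -4*√(-11 + 8)) = (½)*(-88 + 5)/5 - (-(-4)*√(-11 + 8) - 1*188)/(-155 + 180*188 + 181*(-4*√(-11 + 8))) = (½)*(⅕)*(-83) - (-(-4)*√(-3) - 188)/(-155 + 33840 + 181*(-4*I*√3)) = -83/10 - (-(-4)*I*√3 - 188)/(-155 + 33840 + 181*(-4*I*√3)) = -83/10 - (4*I*√3 - 188)/(-155 + 33840 - 724*I*√3) = -83/10 - (-188 + 4*I*√3)/(33685 - 724*I*√3)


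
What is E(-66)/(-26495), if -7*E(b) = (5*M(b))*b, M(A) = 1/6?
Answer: -11/37093 ≈ -0.00029655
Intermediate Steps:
M(A) = 1/6
E(b) = -5*b/42 (E(b) = -5*(1/6)*b/7 = -5*b/42)
E(-66)/(-26495) = -5/42*(-66)/(-26495) = (55/7)*(-1/26495) = -11/37093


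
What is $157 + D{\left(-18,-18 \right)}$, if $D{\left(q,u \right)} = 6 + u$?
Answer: $145$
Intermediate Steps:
$157 + D{\left(-18,-18 \right)} = 157 + \left(6 - 18\right) = 157 - 12 = 145$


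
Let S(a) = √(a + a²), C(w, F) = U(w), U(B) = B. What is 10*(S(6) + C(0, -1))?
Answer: 10*√42 ≈ 64.807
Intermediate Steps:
C(w, F) = w
10*(S(6) + C(0, -1)) = 10*(√(6*(1 + 6)) + 0) = 10*(√(6*7) + 0) = 10*(√42 + 0) = 10*√42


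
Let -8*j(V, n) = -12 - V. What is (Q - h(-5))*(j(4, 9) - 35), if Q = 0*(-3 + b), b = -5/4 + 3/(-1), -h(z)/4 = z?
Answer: 660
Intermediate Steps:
h(z) = -4*z
b = -17/4 (b = -5*1/4 + 3*(-1) = -5/4 - 3 = -17/4 ≈ -4.2500)
j(V, n) = 3/2 + V/8 (j(V, n) = -(-12 - V)/8 = 3/2 + V/8)
Q = 0 (Q = 0*(-3 - 17/4) = 0*(-29/4) = 0)
(Q - h(-5))*(j(4, 9) - 35) = (0 - (-4)*(-5))*((3/2 + (1/8)*4) - 35) = (0 - 1*20)*((3/2 + 1/2) - 35) = (0 - 20)*(2 - 35) = -20*(-33) = 660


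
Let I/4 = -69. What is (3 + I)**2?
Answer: 74529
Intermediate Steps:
I = -276 (I = 4*(-69) = -276)
(3 + I)**2 = (3 - 276)**2 = (-273)**2 = 74529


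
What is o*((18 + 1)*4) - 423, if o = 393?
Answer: 29445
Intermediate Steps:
o*((18 + 1)*4) - 423 = 393*((18 + 1)*4) - 423 = 393*(19*4) - 423 = 393*76 - 423 = 29868 - 423 = 29445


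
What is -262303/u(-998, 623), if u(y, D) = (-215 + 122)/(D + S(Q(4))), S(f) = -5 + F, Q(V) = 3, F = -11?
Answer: 159217921/93 ≈ 1.7120e+6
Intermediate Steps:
S(f) = -16 (S(f) = -5 - 11 = -16)
u(y, D) = -93/(-16 + D) (u(y, D) = (-215 + 122)/(D - 16) = -93/(-16 + D))
-262303/u(-998, 623) = -262303/((-93/(-16 + 623))) = -262303/((-93/607)) = -262303/((-93*1/607)) = -262303/(-93/607) = -262303*(-607/93) = 159217921/93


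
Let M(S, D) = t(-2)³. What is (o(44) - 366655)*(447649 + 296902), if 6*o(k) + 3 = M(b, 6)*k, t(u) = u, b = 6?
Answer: -1638224397035/6 ≈ -2.7304e+11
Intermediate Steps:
M(S, D) = -8 (M(S, D) = (-2)³ = -8)
o(k) = -½ - 4*k/3 (o(k) = -½ + (-8*k)/6 = -½ - 4*k/3)
(o(44) - 366655)*(447649 + 296902) = ((-½ - 4/3*44) - 366655)*(447649 + 296902) = ((-½ - 176/3) - 366655)*744551 = (-355/6 - 366655)*744551 = -2200285/6*744551 = -1638224397035/6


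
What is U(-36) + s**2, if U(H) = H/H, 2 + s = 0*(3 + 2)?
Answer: 5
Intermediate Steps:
s = -2 (s = -2 + 0*(3 + 2) = -2 + 0*5 = -2 + 0 = -2)
U(H) = 1
U(-36) + s**2 = 1 + (-2)**2 = 1 + 4 = 5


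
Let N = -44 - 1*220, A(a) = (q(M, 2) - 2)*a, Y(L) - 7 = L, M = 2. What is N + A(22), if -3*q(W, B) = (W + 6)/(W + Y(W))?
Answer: -940/3 ≈ -313.33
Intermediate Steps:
Y(L) = 7 + L
q(W, B) = -(6 + W)/(3*(7 + 2*W)) (q(W, B) = -(W + 6)/(3*(W + (7 + W))) = -(6 + W)/(3*(7 + 2*W)))
A(a) = -74*a/33 (A(a) = ((-6 - 1*2)/(3*(7 + 2*2)) - 2)*a = ((-6 - 2)/(3*(7 + 4)) - 2)*a = ((⅓)*(-8)/11 - 2)*a = ((⅓)*(1/11)*(-8) - 2)*a = (-8/33 - 2)*a = -74*a/33)
N = -264 (N = -44 - 220 = -264)
N + A(22) = -264 - 74/33*22 = -264 - 148/3 = -940/3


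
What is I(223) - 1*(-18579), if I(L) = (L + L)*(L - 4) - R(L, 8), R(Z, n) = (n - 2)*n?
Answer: 116205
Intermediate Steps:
R(Z, n) = n*(-2 + n) (R(Z, n) = (-2 + n)*n = n*(-2 + n))
I(L) = -48 + 2*L*(-4 + L) (I(L) = (L + L)*(L - 4) - 8*(-2 + 8) = (2*L)*(-4 + L) - 8*6 = 2*L*(-4 + L) - 1*48 = 2*L*(-4 + L) - 48 = -48 + 2*L*(-4 + L))
I(223) - 1*(-18579) = (-48 - 8*223 + 2*223**2) - 1*(-18579) = (-48 - 1784 + 2*49729) + 18579 = (-48 - 1784 + 99458) + 18579 = 97626 + 18579 = 116205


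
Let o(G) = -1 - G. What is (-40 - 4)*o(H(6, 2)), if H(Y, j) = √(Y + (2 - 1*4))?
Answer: 132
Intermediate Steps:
H(Y, j) = √(-2 + Y) (H(Y, j) = √(Y + (2 - 4)) = √(Y - 2) = √(-2 + Y))
(-40 - 4)*o(H(6, 2)) = (-40 - 4)*(-1 - √(-2 + 6)) = -44*(-1 - √4) = -44*(-1 - 1*2) = -44*(-1 - 2) = -44*(-3) = 132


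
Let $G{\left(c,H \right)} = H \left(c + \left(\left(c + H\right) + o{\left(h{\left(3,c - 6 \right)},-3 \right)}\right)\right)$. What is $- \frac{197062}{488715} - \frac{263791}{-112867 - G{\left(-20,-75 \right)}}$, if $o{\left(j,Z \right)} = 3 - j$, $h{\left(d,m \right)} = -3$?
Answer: $\frac{105065839961}{59155041030} \approx 1.7761$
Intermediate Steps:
$G{\left(c,H \right)} = H \left(6 + H + 2 c\right)$ ($G{\left(c,H \right)} = H \left(c + \left(\left(c + H\right) + \left(3 - -3\right)\right)\right) = H \left(c + \left(\left(H + c\right) + \left(3 + 3\right)\right)\right) = H \left(c + \left(\left(H + c\right) + 6\right)\right) = H \left(c + \left(6 + H + c\right)\right) = H \left(6 + H + 2 c\right)$)
$- \frac{197062}{488715} - \frac{263791}{-112867 - G{\left(-20,-75 \right)}} = - \frac{197062}{488715} - \frac{263791}{-112867 - - 75 \left(6 - 75 + 2 \left(-20\right)\right)} = \left(-197062\right) \frac{1}{488715} - \frac{263791}{-112867 - - 75 \left(6 - 75 - 40\right)} = - \frac{197062}{488715} - \frac{263791}{-112867 - \left(-75\right) \left(-109\right)} = - \frac{197062}{488715} - \frac{263791}{-112867 - 8175} = - \frac{197062}{488715} - \frac{263791}{-121042} = - \frac{197062}{488715} - - \frac{263791}{121042} = - \frac{197062}{488715} + \frac{263791}{121042} = \frac{105065839961}{59155041030}$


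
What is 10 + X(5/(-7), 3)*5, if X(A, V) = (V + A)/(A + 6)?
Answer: 450/37 ≈ 12.162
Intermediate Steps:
X(A, V) = (A + V)/(6 + A)
10 + X(5/(-7), 3)*5 = 10 + ((5/(-7) + 3)/(6 + 5/(-7)))*5 = 10 + ((5*(-⅐) + 3)/(6 + 5*(-⅐)))*5 = 10 + ((-5/7 + 3)/(6 - 5/7))*5 = 10 + ((16/7)/(37/7))*5 = 10 + ((7/37)*(16/7))*5 = 10 + (16/37)*5 = 10 + 80/37 = 450/37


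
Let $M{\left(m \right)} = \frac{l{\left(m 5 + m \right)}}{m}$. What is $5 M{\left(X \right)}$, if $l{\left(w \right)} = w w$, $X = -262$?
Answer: $-47160$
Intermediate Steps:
$l{\left(w \right)} = w^{2}$
$M{\left(m \right)} = 36 m$ ($M{\left(m \right)} = \frac{\left(m 5 + m\right)^{2}}{m} = \frac{\left(5 m + m\right)^{2}}{m} = \frac{\left(6 m\right)^{2}}{m} = \frac{36 m^{2}}{m} = 36 m$)
$5 M{\left(X \right)} = 5 \cdot 36 \left(-262\right) = 5 \left(-9432\right) = -47160$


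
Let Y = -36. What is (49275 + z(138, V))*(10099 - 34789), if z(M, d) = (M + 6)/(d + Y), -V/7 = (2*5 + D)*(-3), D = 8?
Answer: -23115592770/19 ≈ -1.2166e+9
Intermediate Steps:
V = 378 (V = -7*(2*5 + 8)*(-3) = -7*(10 + 8)*(-3) = -126*(-3) = -7*(-54) = 378)
z(M, d) = (6 + M)/(-36 + d) (z(M, d) = (M + 6)/(d - 36) = (6 + M)/(-36 + d))
(49275 + z(138, V))*(10099 - 34789) = (49275 + (6 + 138)/(-36 + 378))*(10099 - 34789) = (49275 + 144/342)*(-24690) = (49275 + (1/342)*144)*(-24690) = (49275 + 8/19)*(-24690) = (936233/19)*(-24690) = -23115592770/19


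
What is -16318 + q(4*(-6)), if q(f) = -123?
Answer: -16441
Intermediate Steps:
-16318 + q(4*(-6)) = -16318 - 123 = -16441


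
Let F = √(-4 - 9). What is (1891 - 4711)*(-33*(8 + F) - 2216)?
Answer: 6993600 + 93060*I*√13 ≈ 6.9936e+6 + 3.3553e+5*I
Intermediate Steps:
F = I*√13 (F = √(-13) = I*√13 ≈ 3.6056*I)
(1891 - 4711)*(-33*(8 + F) - 2216) = (1891 - 4711)*(-33*(8 + I*√13) - 2216) = -2820*((-264 - 33*I*√13) - 2216) = -2820*(-2480 - 33*I*√13) = 6993600 + 93060*I*√13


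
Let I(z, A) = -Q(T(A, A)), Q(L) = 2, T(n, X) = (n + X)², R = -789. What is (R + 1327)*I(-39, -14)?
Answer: -1076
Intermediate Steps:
T(n, X) = (X + n)²
I(z, A) = -2 (I(z, A) = -1*2 = -2)
(R + 1327)*I(-39, -14) = (-789 + 1327)*(-2) = 538*(-2) = -1076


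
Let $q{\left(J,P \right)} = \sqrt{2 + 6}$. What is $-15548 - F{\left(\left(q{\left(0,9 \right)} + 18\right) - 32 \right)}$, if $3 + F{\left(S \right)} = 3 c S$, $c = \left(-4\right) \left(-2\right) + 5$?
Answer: $-14999 - 78 \sqrt{2} \approx -15109.0$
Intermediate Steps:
$q{\left(J,P \right)} = 2 \sqrt{2}$ ($q{\left(J,P \right)} = \sqrt{8} = 2 \sqrt{2}$)
$c = 13$ ($c = 8 + 5 = 13$)
$F{\left(S \right)} = -3 + 39 S$ ($F{\left(S \right)} = -3 + 3 \cdot 13 S = -3 + 39 S$)
$-15548 - F{\left(\left(q{\left(0,9 \right)} + 18\right) - 32 \right)} = -15548 - \left(-3 + 39 \left(\left(2 \sqrt{2} + 18\right) - 32\right)\right) = -15548 - \left(-3 + 39 \left(\left(18 + 2 \sqrt{2}\right) - 32\right)\right) = -15548 - \left(-3 + 39 \left(-14 + 2 \sqrt{2}\right)\right) = -15548 - \left(-3 - \left(546 - 78 \sqrt{2}\right)\right) = -15548 - \left(-549 + 78 \sqrt{2}\right) = -15548 + \left(549 - 78 \sqrt{2}\right) = -14999 - 78 \sqrt{2}$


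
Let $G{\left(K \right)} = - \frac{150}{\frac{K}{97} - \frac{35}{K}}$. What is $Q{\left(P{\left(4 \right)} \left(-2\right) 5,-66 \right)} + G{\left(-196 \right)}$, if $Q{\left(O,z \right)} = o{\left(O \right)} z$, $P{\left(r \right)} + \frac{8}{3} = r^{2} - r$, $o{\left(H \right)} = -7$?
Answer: $\frac{2718786}{5003} \approx 543.43$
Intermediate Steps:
$G{\left(K \right)} = - \frac{150}{- \frac{35}{K} + \frac{K}{97}}$ ($G{\left(K \right)} = - \frac{150}{K \frac{1}{97} - \frac{35}{K}} = - \frac{150}{\frac{K}{97} - \frac{35}{K}} = - \frac{150}{- \frac{35}{K} + \frac{K}{97}}$)
$P{\left(r \right)} = - \frac{8}{3} + r^{2} - r$ ($P{\left(r \right)} = - \frac{8}{3} + \left(r^{2} - r\right) = - \frac{8}{3} + r^{2} - r$)
$Q{\left(O,z \right)} = - 7 z$
$Q{\left(P{\left(4 \right)} \left(-2\right) 5,-66 \right)} + G{\left(-196 \right)} = \left(-7\right) \left(-66\right) - - \frac{2851800}{-3395 + \left(-196\right)^{2}} = 462 - - \frac{2851800}{-3395 + 38416} = 462 - - \frac{2851800}{35021} = 462 - \left(-2851800\right) \frac{1}{35021} = 462 + \frac{407400}{5003} = \frac{2718786}{5003}$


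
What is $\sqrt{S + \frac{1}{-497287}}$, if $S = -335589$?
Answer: $\frac{2 i \sqrt{20747316775592407}}{497287} \approx 579.3 i$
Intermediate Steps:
$\sqrt{S + \frac{1}{-497287}} = \sqrt{-335589 + \frac{1}{-497287}} = \sqrt{-335589 - \frac{1}{497287}} = \sqrt{- \frac{166884047044}{497287}} = \frac{2 i \sqrt{20747316775592407}}{497287}$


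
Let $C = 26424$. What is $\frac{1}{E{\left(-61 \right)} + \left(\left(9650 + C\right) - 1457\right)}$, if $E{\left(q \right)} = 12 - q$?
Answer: $\frac{1}{34690} \approx 2.8827 \cdot 10^{-5}$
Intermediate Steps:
$\frac{1}{E{\left(-61 \right)} + \left(\left(9650 + C\right) - 1457\right)} = \frac{1}{\left(12 - -61\right) + \left(\left(9650 + 26424\right) - 1457\right)} = \frac{1}{\left(12 + 61\right) + \left(36074 - 1457\right)} = \frac{1}{73 + 34617} = \frac{1}{34690}$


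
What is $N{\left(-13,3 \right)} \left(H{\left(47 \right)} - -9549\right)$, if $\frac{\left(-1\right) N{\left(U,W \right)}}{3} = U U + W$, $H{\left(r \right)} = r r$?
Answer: $-6067128$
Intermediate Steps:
$H{\left(r \right)} = r^{2}$
$N{\left(U,W \right)} = - 3 W - 3 U^{2}$ ($N{\left(U,W \right)} = - 3 \left(U U + W\right) = - 3 \left(U^{2} + W\right) = - 3 \left(W + U^{2}\right) = - 3 W - 3 U^{2}$)
$N{\left(-13,3 \right)} \left(H{\left(47 \right)} - -9549\right) = \left(\left(-3\right) 3 - 3 \left(-13\right)^{2}\right) \left(47^{2} - -9549\right) = \left(-9 - 507\right) \left(2209 + 9549\right) = \left(-9 - 507\right) 11758 = \left(-516\right) 11758 = -6067128$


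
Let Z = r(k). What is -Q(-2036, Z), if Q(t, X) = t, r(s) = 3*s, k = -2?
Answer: 2036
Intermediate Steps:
Z = -6 (Z = 3*(-2) = -6)
-Q(-2036, Z) = -1*(-2036) = 2036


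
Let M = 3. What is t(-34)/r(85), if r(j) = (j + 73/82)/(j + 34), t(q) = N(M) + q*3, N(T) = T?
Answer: -966042/7043 ≈ -137.16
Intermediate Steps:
t(q) = 3 + 3*q (t(q) = 3 + q*3 = 3 + 3*q)
r(j) = (73/82 + j)/(34 + j) (r(j) = (j + 73*(1/82))/(34 + j) = (j + 73/82)/(34 + j) = (73/82 + j)/(34 + j))
t(-34)/r(85) = (3 + 3*(-34))/(((73/82 + 85)/(34 + 85))) = (3 - 102)/(((7043/82)/119)) = -99/((1/119)*(7043/82)) = -99/7043/9758 = -99*9758/7043 = -966042/7043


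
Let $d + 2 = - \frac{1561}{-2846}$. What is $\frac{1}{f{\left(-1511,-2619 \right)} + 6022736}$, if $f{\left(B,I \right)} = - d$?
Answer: $\frac{2846}{17140710787} \approx 1.6604 \cdot 10^{-7}$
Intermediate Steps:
$d = - \frac{4131}{2846}$ ($d = -2 - \frac{1561}{-2846} = -2 - - \frac{1561}{2846} = -2 + \frac{1561}{2846} = - \frac{4131}{2846} \approx -1.4515$)
$f{\left(B,I \right)} = \frac{4131}{2846}$ ($f{\left(B,I \right)} = \left(-1\right) \left(- \frac{4131}{2846}\right) = \frac{4131}{2846}$)
$\frac{1}{f{\left(-1511,-2619 \right)} + 6022736} = \frac{1}{\frac{4131}{2846} + 6022736} = \frac{1}{\frac{17140710787}{2846}} = \frac{2846}{17140710787}$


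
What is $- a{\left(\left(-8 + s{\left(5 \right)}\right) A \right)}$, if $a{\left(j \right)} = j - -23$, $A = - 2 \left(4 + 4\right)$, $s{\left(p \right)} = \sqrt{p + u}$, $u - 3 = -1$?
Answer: $-151 + 16 \sqrt{7} \approx -108.67$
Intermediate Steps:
$u = 2$ ($u = 3 - 1 = 2$)
$s{\left(p \right)} = \sqrt{2 + p}$ ($s{\left(p \right)} = \sqrt{p + 2} = \sqrt{2 + p}$)
$A = -16$ ($A = \left(-2\right) 8 = -16$)
$a{\left(j \right)} = 23 + j$ ($a{\left(j \right)} = j + 23 = 23 + j$)
$- a{\left(\left(-8 + s{\left(5 \right)}\right) A \right)} = - (23 + \left(-8 + \sqrt{2 + 5}\right) \left(-16\right)) = - (23 + \left(-8 + \sqrt{7}\right) \left(-16\right)) = - (23 + \left(128 - 16 \sqrt{7}\right)) = - (151 - 16 \sqrt{7}) = -151 + 16 \sqrt{7}$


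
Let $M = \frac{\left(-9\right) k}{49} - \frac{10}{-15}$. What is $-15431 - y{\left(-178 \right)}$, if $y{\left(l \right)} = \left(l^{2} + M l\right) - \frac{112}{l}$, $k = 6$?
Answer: $- \frac{617427665}{13083} \approx -47193.0$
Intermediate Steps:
$M = - \frac{64}{147}$ ($M = \frac{\left(-9\right) 6}{49} - \frac{10}{-15} = \left(-54\right) \frac{1}{49} - - \frac{2}{3} = - \frac{54}{49} + \frac{2}{3} = - \frac{64}{147} \approx -0.43537$)
$y{\left(l \right)} = l^{2} - \frac{112}{l} - \frac{64 l}{147}$ ($y{\left(l \right)} = \left(l^{2} - \frac{64 l}{147}\right) - \frac{112}{l} = l^{2} - \frac{112}{l} - \frac{64 l}{147}$)
$-15431 - y{\left(-178 \right)} = -15431 - \left(\left(-178\right)^{2} - \frac{112}{-178} - - \frac{11392}{147}\right) = -15431 - \left(31684 - - \frac{56}{89} + \frac{11392}{147}\right) = -15431 - \left(31684 + \frac{56}{89} + \frac{11392}{147}\right) = -15431 - \frac{415543892}{13083} = - \frac{617427665}{13083}$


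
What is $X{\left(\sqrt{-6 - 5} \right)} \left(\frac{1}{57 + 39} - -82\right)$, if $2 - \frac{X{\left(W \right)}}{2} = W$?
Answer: $\frac{7873}{24} - \frac{7873 i \sqrt{11}}{48} \approx 328.04 - 544.0 i$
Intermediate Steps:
$X{\left(W \right)} = 4 - 2 W$
$X{\left(\sqrt{-6 - 5} \right)} \left(\frac{1}{57 + 39} - -82\right) = \left(4 - 2 \sqrt{-6 - 5}\right) \left(\frac{1}{57 + 39} - -82\right) = \left(4 - 2 \sqrt{-11}\right) \left(\frac{1}{96} + 82\right) = \left(4 - 2 i \sqrt{11}\right) \left(\frac{1}{96} + 82\right) = \left(4 - 2 i \sqrt{11}\right) \frac{7873}{96} = \frac{7873}{24} - \frac{7873 i \sqrt{11}}{48}$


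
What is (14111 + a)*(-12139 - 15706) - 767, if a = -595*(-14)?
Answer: -624870412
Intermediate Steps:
a = 8330
(14111 + a)*(-12139 - 15706) - 767 = (14111 + 8330)*(-12139 - 15706) - 767 = 22441*(-27845) - 767 = -624869645 - 767 = -624870412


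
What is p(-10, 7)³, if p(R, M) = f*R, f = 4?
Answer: -64000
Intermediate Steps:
p(R, M) = 4*R
p(-10, 7)³ = (4*(-10))³ = (-40)³ = -64000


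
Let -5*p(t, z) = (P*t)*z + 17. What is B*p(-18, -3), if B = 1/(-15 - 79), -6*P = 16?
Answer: -127/470 ≈ -0.27021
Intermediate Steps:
P = -8/3 (P = -⅙*16 = -8/3 ≈ -2.6667)
B = -1/94 (B = 1/(-94) = -1/94 ≈ -0.010638)
p(t, z) = -17/5 + 8*t*z/15 (p(t, z) = -((-8*t/3)*z + 17)/5 = -(-8*t*z/3 + 17)/5 = -(17 - 8*t*z/3)/5 = -17/5 + 8*t*z/15)
B*p(-18, -3) = -(-17/5 + (8/15)*(-18)*(-3))/94 = -(-17/5 + 144/5)/94 = -1/94*127/5 = -127/470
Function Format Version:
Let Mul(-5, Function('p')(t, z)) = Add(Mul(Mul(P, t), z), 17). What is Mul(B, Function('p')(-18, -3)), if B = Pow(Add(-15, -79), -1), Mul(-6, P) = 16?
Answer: Rational(-127, 470) ≈ -0.27021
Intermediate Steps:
P = Rational(-8, 3) (P = Mul(Rational(-1, 6), 16) = Rational(-8, 3) ≈ -2.6667)
B = Rational(-1, 94) (B = Pow(-94, -1) = Rational(-1, 94) ≈ -0.010638)
Function('p')(t, z) = Add(Rational(-17, 5), Mul(Rational(8, 15), t, z)) (Function('p')(t, z) = Mul(Rational(-1, 5), Add(Mul(Mul(Rational(-8, 3), t), z), 17)) = Mul(Rational(-1, 5), Add(Mul(Rational(-8, 3), t, z), 17)) = Mul(Rational(-1, 5), Add(17, Mul(Rational(-8, 3), t, z))) = Add(Rational(-17, 5), Mul(Rational(8, 15), t, z)))
Mul(B, Function('p')(-18, -3)) = Mul(Rational(-1, 94), Add(Rational(-17, 5), Mul(Rational(8, 15), -18, -3))) = Mul(Rational(-1, 94), Add(Rational(-17, 5), Rational(144, 5))) = Mul(Rational(-1, 94), Rational(127, 5)) = Rational(-127, 470)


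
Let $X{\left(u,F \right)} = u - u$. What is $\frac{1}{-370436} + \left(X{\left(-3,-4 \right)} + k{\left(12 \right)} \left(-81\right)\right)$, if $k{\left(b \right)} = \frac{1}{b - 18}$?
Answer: $\frac{5000885}{370436} \approx 13.5$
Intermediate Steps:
$X{\left(u,F \right)} = 0$
$k{\left(b \right)} = \frac{1}{-18 + b}$
$\frac{1}{-370436} + \left(X{\left(-3,-4 \right)} + k{\left(12 \right)} \left(-81\right)\right) = \frac{1}{-370436} + \left(0 + \frac{1}{-18 + 12} \left(-81\right)\right) = - \frac{1}{370436} + \left(0 + \frac{1}{-6} \left(-81\right)\right) = - \frac{1}{370436} + \left(0 - - \frac{27}{2}\right) = - \frac{1}{370436} + \left(0 + \frac{27}{2}\right) = - \frac{1}{370436} + \frac{27}{2} = \frac{5000885}{370436}$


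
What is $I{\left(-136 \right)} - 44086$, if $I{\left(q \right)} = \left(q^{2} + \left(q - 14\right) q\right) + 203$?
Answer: $-4987$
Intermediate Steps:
$I{\left(q \right)} = 203 + q^{2} + q \left(-14 + q\right)$ ($I{\left(q \right)} = \left(q^{2} + \left(-14 + q\right) q\right) + 203 = \left(q^{2} + q \left(-14 + q\right)\right) + 203 = 203 + q^{2} + q \left(-14 + q\right)$)
$I{\left(-136 \right)} - 44086 = \left(203 - -1904 + 2 \left(-136\right)^{2}\right) - 44086 = \left(203 + 1904 + 2 \cdot 18496\right) - 44086 = \left(203 + 1904 + 36992\right) - 44086 = 39099 - 44086 = -4987$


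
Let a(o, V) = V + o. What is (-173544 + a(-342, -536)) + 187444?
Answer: 13022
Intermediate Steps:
(-173544 + a(-342, -536)) + 187444 = (-173544 + (-536 - 342)) + 187444 = (-173544 - 878) + 187444 = -174422 + 187444 = 13022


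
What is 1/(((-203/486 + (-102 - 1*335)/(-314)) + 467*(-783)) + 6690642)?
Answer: 38151/241304387291 ≈ 1.5810e-7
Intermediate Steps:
1/(((-203/486 + (-102 - 1*335)/(-314)) + 467*(-783)) + 6690642) = 1/(((-203*1/486 + (-102 - 335)*(-1/314)) - 365661) + 6690642) = 1/(((-203/486 - 437*(-1/314)) - 365661) + 6690642) = 1/(((-203/486 + 437/314) - 365661) + 6690642) = 1/((37160/38151 - 365661) + 6690642) = 1/(-13950295651/38151 + 6690642) = 1/(241304387291/38151) = 38151/241304387291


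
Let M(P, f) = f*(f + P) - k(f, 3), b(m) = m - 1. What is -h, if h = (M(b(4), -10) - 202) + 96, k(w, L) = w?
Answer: 26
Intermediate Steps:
b(m) = -1 + m
M(P, f) = -f + f*(P + f) (M(P, f) = f*(f + P) - f = f*(P + f) - f = -f + f*(P + f))
h = -26 (h = (-10*(-1 + (-1 + 4) - 10) - 202) + 96 = (-10*(-1 + 3 - 10) - 202) + 96 = (-10*(-8) - 202) + 96 = (80 - 202) + 96 = -122 + 96 = -26)
-h = -1*(-26) = 26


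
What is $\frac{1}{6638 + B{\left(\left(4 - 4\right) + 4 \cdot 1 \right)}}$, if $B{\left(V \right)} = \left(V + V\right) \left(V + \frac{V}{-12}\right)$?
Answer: $\frac{3}{20002} \approx 0.00014999$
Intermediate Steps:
$B{\left(V \right)} = \frac{11 V^{2}}{6}$ ($B{\left(V \right)} = 2 V \left(V + V \left(- \frac{1}{12}\right)\right) = 2 V \left(V - \frac{V}{12}\right) = 2 V \frac{11 V}{12} = \frac{11 V^{2}}{6}$)
$\frac{1}{6638 + B{\left(\left(4 - 4\right) + 4 \cdot 1 \right)}} = \frac{1}{6638 + \frac{11 \left(\left(4 - 4\right) + 4 \cdot 1\right)^{2}}{6}} = \frac{1}{6638 + \frac{11 \left(0 + 4\right)^{2}}{6}} = \frac{1}{6638 + \frac{11 \cdot 4^{2}}{6}} = \frac{1}{6638 + \frac{11}{6} \cdot 16} = \frac{1}{6638 + \frac{88}{3}} = \frac{1}{\frac{20002}{3}} = \frac{3}{20002}$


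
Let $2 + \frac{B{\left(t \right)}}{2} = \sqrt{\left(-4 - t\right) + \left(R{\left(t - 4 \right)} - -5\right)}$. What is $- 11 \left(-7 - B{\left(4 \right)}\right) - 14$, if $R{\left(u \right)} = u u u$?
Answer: $19 + 22 i \sqrt{3} \approx 19.0 + 38.105 i$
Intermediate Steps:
$R{\left(u \right)} = u^{3}$ ($R{\left(u \right)} = u^{2} u = u^{3}$)
$B{\left(t \right)} = -4 + 2 \sqrt{1 + \left(-4 + t\right)^{3} - t}$ ($B{\left(t \right)} = -4 + 2 \sqrt{\left(-4 - t\right) + \left(\left(t - 4\right)^{3} - -5\right)} = -4 + 2 \sqrt{\left(-4 - t\right) + \left(\left(-4 + t\right)^{3} + 5\right)} = -4 + 2 \sqrt{\left(-4 - t\right) + \left(5 + \left(-4 + t\right)^{3}\right)} = -4 + 2 \sqrt{1 + \left(-4 + t\right)^{3} - t}$)
$- 11 \left(-7 - B{\left(4 \right)}\right) - 14 = - 11 \left(-7 - \left(-4 + 2 \sqrt{1 + \left(-4 + 4\right)^{3} - 4}\right)\right) - 14 = - 11 \left(-7 - \left(-4 + 2 \sqrt{1 + 0^{3} - 4}\right)\right) - 14 = - 11 \left(-7 - \left(-4 + 2 \sqrt{1 + 0 - 4}\right)\right) - 14 = - 11 \left(-7 - \left(-4 + 2 \sqrt{-3}\right)\right) - 14 = - 11 \left(-7 - \left(-4 + 2 i \sqrt{3}\right)\right) - 14 = - 11 \left(-7 + \left(4 - 2 i \sqrt{3}\right)\right) - 14 = - 11 \left(-3 - 2 i \sqrt{3}\right) - 14 = \left(33 + 22 i \sqrt{3}\right) - 14 = 19 + 22 i \sqrt{3}$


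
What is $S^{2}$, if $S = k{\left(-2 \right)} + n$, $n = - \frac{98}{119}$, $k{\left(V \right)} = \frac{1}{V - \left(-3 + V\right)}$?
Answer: $\frac{625}{2601} \approx 0.24029$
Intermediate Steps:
$k{\left(V \right)} = \frac{1}{3}$
$n = - \frac{14}{17}$ ($n = \left(-98\right) \frac{1}{119} = - \frac{14}{17} \approx -0.82353$)
$S = - \frac{25}{51}$ ($S = \frac{1}{3} - \frac{14}{17} = - \frac{25}{51} \approx -0.4902$)
$S^{2} = \left(- \frac{25}{51}\right)^{2} = \frac{625}{2601}$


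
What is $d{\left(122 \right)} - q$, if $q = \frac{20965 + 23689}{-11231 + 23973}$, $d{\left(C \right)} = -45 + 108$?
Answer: $\frac{379046}{6371} \approx 59.496$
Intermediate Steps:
$d{\left(C \right)} = 63$
$q = \frac{22327}{6371}$ ($q = \frac{44654}{12742} = 44654 \cdot \frac{1}{12742} = \frac{22327}{6371} \approx 3.5045$)
$d{\left(122 \right)} - q = 63 - \frac{22327}{6371} = \frac{379046}{6371}$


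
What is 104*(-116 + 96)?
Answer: -2080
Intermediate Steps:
104*(-116 + 96) = 104*(-20) = -2080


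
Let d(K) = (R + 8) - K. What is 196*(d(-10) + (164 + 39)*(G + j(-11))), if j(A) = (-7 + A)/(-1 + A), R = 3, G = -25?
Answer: -930902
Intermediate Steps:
j(A) = (-7 + A)/(-1 + A)
d(K) = 11 - K (d(K) = (3 + 8) - K = 11 - K)
196*(d(-10) + (164 + 39)*(G + j(-11))) = 196*((11 - 1*(-10)) + (164 + 39)*(-25 + (-7 - 11)/(-1 - 11))) = 196*((11 + 10) + 203*(-25 - 18/(-12))) = 196*(21 + 203*(-25 - 1/12*(-18))) = 196*(21 + 203*(-25 + 3/2)) = 196*(21 + 203*(-47/2)) = 196*(21 - 9541/2) = 196*(-9499/2) = -930902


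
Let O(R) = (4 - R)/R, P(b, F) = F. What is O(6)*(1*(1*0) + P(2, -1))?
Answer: ⅓ ≈ 0.33333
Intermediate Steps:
O(R) = (4 - R)/R
O(6)*(1*(1*0) + P(2, -1)) = ((4 - 1*6)/6)*(1*(1*0) - 1) = ((4 - 6)/6)*(1*0 - 1) = ((⅙)*(-2))*(0 - 1) = -⅓*(-1) = ⅓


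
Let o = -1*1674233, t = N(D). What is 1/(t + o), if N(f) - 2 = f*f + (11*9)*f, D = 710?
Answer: -1/1099841 ≈ -9.0922e-7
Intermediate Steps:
N(f) = 2 + f² + 99*f (N(f) = 2 + (f*f + (11*9)*f) = 2 + (f² + 99*f) = 2 + f² + 99*f)
t = 574392 (t = 2 + 710² + 99*710 = 2 + 504100 + 70290 = 574392)
o = -1674233
1/(t + o) = 1/(574392 - 1674233) = 1/(-1099841) = -1/1099841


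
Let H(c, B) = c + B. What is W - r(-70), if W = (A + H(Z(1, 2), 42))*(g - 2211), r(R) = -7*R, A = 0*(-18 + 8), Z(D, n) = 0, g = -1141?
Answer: -141274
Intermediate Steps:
A = 0 (A = 0*(-10) = 0)
H(c, B) = B + c
W = -140784 (W = (0 + (42 + 0))*(-1141 - 2211) = (0 + 42)*(-3352) = 42*(-3352) = -140784)
W - r(-70) = -140784 - (-7)*(-70) = -140784 - 1*490 = -140784 - 490 = -141274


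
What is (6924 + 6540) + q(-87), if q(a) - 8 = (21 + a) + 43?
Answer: 13449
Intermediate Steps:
q(a) = 72 + a (q(a) = 8 + ((21 + a) + 43) = 8 + (64 + a) = 72 + a)
(6924 + 6540) + q(-87) = (6924 + 6540) + (72 - 87) = 13464 - 15 = 13449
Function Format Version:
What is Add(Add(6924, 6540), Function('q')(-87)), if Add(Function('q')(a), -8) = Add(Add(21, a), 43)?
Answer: 13449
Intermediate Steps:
Function('q')(a) = Add(72, a) (Function('q')(a) = Add(8, Add(Add(21, a), 43)) = Add(8, Add(64, a)) = Add(72, a))
Add(Add(6924, 6540), Function('q')(-87)) = Add(Add(6924, 6540), Add(72, -87)) = Add(13464, -15) = 13449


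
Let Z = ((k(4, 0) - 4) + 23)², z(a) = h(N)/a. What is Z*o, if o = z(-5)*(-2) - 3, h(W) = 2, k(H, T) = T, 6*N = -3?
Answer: -3971/5 ≈ -794.20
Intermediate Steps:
N = -½ (N = (⅙)*(-3) = -½ ≈ -0.50000)
z(a) = 2/a
Z = 361 (Z = ((0 - 4) + 23)² = (-4 + 23)² = 19² = 361)
o = -11/5 (o = (2/(-5))*(-2) - 3 = (2*(-⅕))*(-2) - 3 = -⅖*(-2) - 3 = ⅘ - 3 = -11/5 ≈ -2.2000)
Z*o = 361*(-11/5) = -3971/5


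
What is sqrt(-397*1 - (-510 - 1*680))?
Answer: sqrt(793) ≈ 28.160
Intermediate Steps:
sqrt(-397*1 - (-510 - 1*680)) = sqrt(-397 - (-510 - 680)) = sqrt(-397 - 1*(-1190)) = sqrt(-397 + 1190) = sqrt(793)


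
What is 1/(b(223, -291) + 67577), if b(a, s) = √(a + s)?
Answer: 67577/4566650997 - 2*I*√17/4566650997 ≈ 1.4798e-5 - 1.8057e-9*I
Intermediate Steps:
1/(b(223, -291) + 67577) = 1/(√(223 - 291) + 67577) = 1/(√(-68) + 67577) = 1/(2*I*√17 + 67577) = 1/(67577 + 2*I*√17)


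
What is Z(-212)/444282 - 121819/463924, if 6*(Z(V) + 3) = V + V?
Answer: -81234247039/309169623852 ≈ -0.26275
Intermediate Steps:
Z(V) = -3 + V/3 (Z(V) = -3 + (V + V)/6 = -3 + (2*V)/6 = -3 + V/3)
Z(-212)/444282 - 121819/463924 = (-3 + (⅓)*(-212))/444282 - 121819/463924 = (-3 - 212/3)*(1/444282) - 121819*1/463924 = -221/3*1/444282 - 121819/463924 = -221/1332846 - 121819/463924 = -81234247039/309169623852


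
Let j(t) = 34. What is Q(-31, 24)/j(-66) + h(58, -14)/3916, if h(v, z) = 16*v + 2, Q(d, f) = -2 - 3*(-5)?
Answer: 10316/16643 ≈ 0.61984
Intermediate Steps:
Q(d, f) = 13 (Q(d, f) = -2 + 15 = 13)
h(v, z) = 2 + 16*v
Q(-31, 24)/j(-66) + h(58, -14)/3916 = 13/34 + (2 + 16*58)/3916 = 13*(1/34) + (2 + 928)*(1/3916) = 13/34 + 930*(1/3916) = 13/34 + 465/1958 = 10316/16643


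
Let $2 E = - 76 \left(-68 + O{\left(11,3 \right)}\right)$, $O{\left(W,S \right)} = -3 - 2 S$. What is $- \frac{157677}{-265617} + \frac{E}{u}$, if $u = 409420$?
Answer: $\frac{989898677}{1647710790} \approx 0.60077$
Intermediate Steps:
$E = 2926$ ($E = \frac{\left(-76\right) \left(-68 - 9\right)}{2} = \frac{\left(-76\right) \left(-77\right)}{2} = \frac{1}{2} \cdot 5852 = 2926$)
$- \frac{157677}{-265617} + \frac{E}{u} = - \frac{157677}{-265617} + \frac{2926}{409420} = \left(-157677\right) \left(- \frac{1}{265617}\right) + 2926 \cdot \frac{1}{409420} = \frac{52559}{88539} + \frac{133}{18610} = \frac{989898677}{1647710790}$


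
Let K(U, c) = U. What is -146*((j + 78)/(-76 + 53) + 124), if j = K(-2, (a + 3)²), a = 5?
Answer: -405296/23 ≈ -17622.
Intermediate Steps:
j = -2
-146*((j + 78)/(-76 + 53) + 124) = -146*((-2 + 78)/(-76 + 53) + 124) = -146*(76/(-23) + 124) = -146*(76*(-1/23) + 124) = -146*(-76/23 + 124) = -146*2776/23 = -405296/23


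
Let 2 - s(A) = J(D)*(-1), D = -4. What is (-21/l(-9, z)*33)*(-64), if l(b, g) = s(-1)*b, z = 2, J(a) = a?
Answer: 2464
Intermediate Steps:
s(A) = -2 (s(A) = 2 - (-4)*(-1) = 2 - 1*4 = 2 - 4 = -2)
l(b, g) = -2*b
(-21/l(-9, z)*33)*(-64) = (-21/((-2*(-9)))*33)*(-64) = (-21/18*33)*(-64) = (-21*1/18*33)*(-64) = -7/6*33*(-64) = -77/2*(-64) = 2464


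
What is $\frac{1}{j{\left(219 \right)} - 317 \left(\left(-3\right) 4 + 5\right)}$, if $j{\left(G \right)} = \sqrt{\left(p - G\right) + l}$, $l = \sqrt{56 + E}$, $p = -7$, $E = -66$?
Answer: $\frac{1}{2219 + \sqrt{-226 + i \sqrt{10}}} \approx 0.00045061 - 3.053 \cdot 10^{-6} i$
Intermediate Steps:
$l = i \sqrt{10}$ ($l = \sqrt{56 - 66} = \sqrt{-10} = i \sqrt{10} \approx 3.1623 i$)
$j{\left(G \right)} = \sqrt{-7 - G + i \sqrt{10}}$ ($j{\left(G \right)} = \sqrt{\left(-7 - G\right) + i \sqrt{10}} = \sqrt{-7 - G + i \sqrt{10}}$)
$\frac{1}{j{\left(219 \right)} - 317 \left(\left(-3\right) 4 + 5\right)} = \frac{1}{\sqrt{-7 - 219 + i \sqrt{10}} - 317 \left(\left(-3\right) 4 + 5\right)} = \frac{1}{\sqrt{-7 - 219 + i \sqrt{10}} - 317 \left(-12 + 5\right)} = \frac{1}{\sqrt{-226 + i \sqrt{10}} - -2219} = \frac{1}{\sqrt{-226 + i \sqrt{10}} + 2219} = \frac{1}{2219 + \sqrt{-226 + i \sqrt{10}}}$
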